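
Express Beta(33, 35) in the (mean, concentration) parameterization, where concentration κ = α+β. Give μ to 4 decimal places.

κ = α+β = 33+35 = 68; μ = α/κ = 33/68 = 0.4853.

μ = 0.4853, κ = 68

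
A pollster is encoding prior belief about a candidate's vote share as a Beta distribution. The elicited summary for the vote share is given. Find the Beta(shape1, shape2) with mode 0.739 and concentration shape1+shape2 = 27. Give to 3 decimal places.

Since the density peak of Beta(shape1,shape2) is at (shape1−1)/(shape1+shape2−2),
shape1 = 1 + 0.739(27−2) = 19.475 and shape2 = 27 − 19.475 = 7.525.

shape1 = 19.475, shape2 = 7.525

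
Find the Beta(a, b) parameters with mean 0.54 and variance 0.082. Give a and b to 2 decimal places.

Let s = a+b. The Beta variance is μ(1−μ)/(s+1).
So s+1 = μ(1−μ)/σ² = (0.54×0.46)/0.082 = 0.2484/0.082 = 3.0293, giving s = 2.0293.
Then a = μs = 0.54×2.0293 = 1.10 and b = (1−μ)s = 0.46×2.0293 = 0.93.

a = 1.10, b = 0.93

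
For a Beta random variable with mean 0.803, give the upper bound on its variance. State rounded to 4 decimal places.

0.1582

Var = μ(1−μ)/(α+β+1), which approaches μ(1−μ) as α+β → 0.
So the supremum is μ(1−μ) = 0.803×0.197 = 0.1582.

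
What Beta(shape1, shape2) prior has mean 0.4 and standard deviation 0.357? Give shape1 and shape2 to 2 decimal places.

Variance = 0.357² = 0.127449. The moment-matching identity shape1+shape2 = μ(1−μ)/Var − 1 gives
shape1+shape2 = 0.24/0.127449 − 1 = 0.8831, so shape1 = μ·0.8831 = 0.35 and shape2 = (1−μ)·0.8831 = 0.53.

shape1 = 0.35, shape2 = 0.53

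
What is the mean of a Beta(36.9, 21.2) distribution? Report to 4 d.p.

0.6351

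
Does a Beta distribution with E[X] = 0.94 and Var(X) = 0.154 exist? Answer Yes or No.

For any Beta, Var(X) < E[X]·(1−E[X]).
Here μ(1−μ) = 0.94×0.06 = 0.0564, and 0.154 ≥ 0.0564.

No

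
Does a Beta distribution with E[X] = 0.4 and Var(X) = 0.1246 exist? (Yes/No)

Yes

A Beta with mean μ has variance μ(1−μ)/(α+β+1) < μ(1−μ).
Here μ(1−μ) = 0.4×0.6 = 0.24, and 0.1246 < 0.24.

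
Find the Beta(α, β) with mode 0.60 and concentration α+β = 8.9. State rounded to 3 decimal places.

α = 5.140, β = 3.760

For α,β>1 the mode is (α−1)/(α+β−2), so α = mode·(κ−2)+1 = 0.60×6.9+1 = 5.140.
And β = (1−mode)·(κ−2)+1 = 0.40×6.9+1 = 3.760.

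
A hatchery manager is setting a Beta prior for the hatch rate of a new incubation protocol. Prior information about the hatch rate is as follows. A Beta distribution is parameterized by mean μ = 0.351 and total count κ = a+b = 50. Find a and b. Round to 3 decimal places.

Split κ in proportion μ : (1−μ): a = 0.351·50 = 17.550, b = 50 − 17.550 = 32.450.

a = 17.550, b = 32.450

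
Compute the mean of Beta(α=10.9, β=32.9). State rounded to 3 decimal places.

E[X] = α/(α+β) = 10.9/43.8 = 0.249.

0.249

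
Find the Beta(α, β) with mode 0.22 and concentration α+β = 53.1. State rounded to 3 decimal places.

α = 12.242, β = 40.858

Since the density peak of Beta(α,β) is at (α−1)/(α+β−2),
α = 1 + 0.22(53.1−2) = 12.242 and β = 53.1 − 12.242 = 40.858.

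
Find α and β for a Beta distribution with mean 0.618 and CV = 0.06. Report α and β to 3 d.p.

σ = CV·μ = 0.06×0.618 = 0.03708, so σ² = 0.001375.
s+1 = μ(1−μ)/σ² = 0.236076/0.001375 = 171.7008, so s = α+β = 170.7008.
α = μs = 105.493, β = (1−μ)s = 65.208.

α = 105.493, β = 65.208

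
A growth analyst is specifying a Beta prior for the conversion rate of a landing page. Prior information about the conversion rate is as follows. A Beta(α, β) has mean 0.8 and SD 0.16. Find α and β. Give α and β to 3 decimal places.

α = 4.200, β = 1.050

First σ² = 0.0256. Setting α = μn, β = (1−μ)n with n = α+β,
μ(1−μ)/(n+1) = 0.0256 ⇒ n+1 = 0.16/0.0256 = 6.2500 ⇒ n = 5.2500.
Hence α = 0.8×5.2500 = 4.200, β = 0.2×5.2500 = 1.050.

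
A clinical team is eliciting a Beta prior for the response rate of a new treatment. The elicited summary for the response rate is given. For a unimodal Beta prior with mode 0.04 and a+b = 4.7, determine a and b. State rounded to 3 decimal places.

Since the density peak of Beta(a,b) is at (a−1)/(a+b−2),
a = 1 + 0.04(4.7−2) = 1.108 and b = 4.7 − 1.108 = 3.592.

a = 1.108, b = 3.592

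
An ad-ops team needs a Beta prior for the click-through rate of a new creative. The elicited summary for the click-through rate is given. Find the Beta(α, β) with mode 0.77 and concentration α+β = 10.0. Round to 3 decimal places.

For α,β>1 the mode is (α−1)/(α+β−2), so α = mode·(κ−2)+1 = 0.77×8.0+1 = 7.160.
And β = (1−mode)·(κ−2)+1 = 0.23×8.0+1 = 2.840.

α = 7.160, β = 2.840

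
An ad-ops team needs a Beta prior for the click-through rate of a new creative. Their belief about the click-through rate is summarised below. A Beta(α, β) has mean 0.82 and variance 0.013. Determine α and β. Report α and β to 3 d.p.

α = 8.490, β = 1.864

Let s = α+β. The Beta variance is μ(1−μ)/(s+1).
So s+1 = μ(1−μ)/σ² = (0.82×0.18)/0.013 = 0.1476/0.013 = 11.3538, giving s = 10.3538.
Then α = μs = 0.82×10.3538 = 8.490 and β = (1−μ)s = 0.18×10.3538 = 1.864.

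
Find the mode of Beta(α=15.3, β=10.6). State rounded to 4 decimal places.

With α,β > 1, mode = (α−1)/(α+β−2) = 14.3/23.9 = 0.5983.

0.5983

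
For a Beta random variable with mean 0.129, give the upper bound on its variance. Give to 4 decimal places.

0.1124

Var = μ(1−μ)/(α+β+1), which approaches μ(1−μ) as α+β → 0.
So the supremum is μ(1−μ) = 0.129×0.871 = 0.1124.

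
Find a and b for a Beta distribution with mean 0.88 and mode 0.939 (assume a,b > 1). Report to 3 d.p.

a = 13.096, b = 1.786

Let s = a+b. Mean gives a = μs = 0.88s; mode gives (a−1)/(s−2) = 0.939.
Substituting: 0.88s − 1 = 0.939(s−2) = 0.939s − 1.878, so -0.059s = -0.878 and s = 14.8814.
Then a = 0.88×14.8814 = 13.096 and b = s−a = 1.786.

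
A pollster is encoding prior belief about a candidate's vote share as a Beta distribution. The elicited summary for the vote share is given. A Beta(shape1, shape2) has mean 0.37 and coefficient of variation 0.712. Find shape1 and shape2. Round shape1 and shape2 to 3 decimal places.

σ = CV·μ = 0.712×0.37 = 0.26344, so σ² = 0.069401.
s+1 = μ(1−μ)/σ² = 0.2331/0.069401 = 3.3588, so s = shape1+shape2 = 2.3588.
shape1 = μs = 0.873, shape2 = (1−μ)s = 1.486.

shape1 = 0.873, shape2 = 1.486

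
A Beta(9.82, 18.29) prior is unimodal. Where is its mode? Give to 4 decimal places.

0.3378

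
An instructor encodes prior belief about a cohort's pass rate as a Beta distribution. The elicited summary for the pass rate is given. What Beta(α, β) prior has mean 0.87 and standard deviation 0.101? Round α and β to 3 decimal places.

α = 8.776, β = 1.311

σ² = 0.101² = 0.010201.
With s = α+β, Var = μ(1−μ)/(s+1), so s+1 = (0.87×0.13)/0.010201 = 11.0871 and s = 10.0871.
α = μs = 8.776, β = (1−μ)s = 1.311.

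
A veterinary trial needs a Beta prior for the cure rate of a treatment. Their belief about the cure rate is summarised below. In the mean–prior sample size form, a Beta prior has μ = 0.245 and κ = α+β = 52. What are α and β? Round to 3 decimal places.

α = 12.740, β = 39.260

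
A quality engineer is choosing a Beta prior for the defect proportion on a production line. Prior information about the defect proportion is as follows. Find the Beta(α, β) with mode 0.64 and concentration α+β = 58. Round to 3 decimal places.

α = 36.840, β = 21.160

Mode = (α−1)/(κ−2) with κ = α+β, so α−1 = 0.64·56 = 35.840.
α = 36.840; β = κ − α = 21.160.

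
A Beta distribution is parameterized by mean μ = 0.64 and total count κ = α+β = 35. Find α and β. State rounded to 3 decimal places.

Split κ in proportion μ : (1−μ): α = 0.64·35 = 22.400, β = 35 − 22.400 = 12.600.

α = 22.400, β = 12.600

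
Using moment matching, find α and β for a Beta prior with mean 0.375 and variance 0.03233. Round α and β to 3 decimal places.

By moment matching, α+β = μ(1−μ)/σ² − 1 = (0.375·0.625)/0.03233 − 1 = 7.2495 − 1 = 6.2495.
Since α/(α+β) = μ, α = 0.375·6.2495 = 2.344 and β = 0.625·6.2495 = 3.906.

α = 2.344, β = 3.906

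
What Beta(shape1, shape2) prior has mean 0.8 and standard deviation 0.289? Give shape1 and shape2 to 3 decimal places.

shape1 = 0.733, shape2 = 0.183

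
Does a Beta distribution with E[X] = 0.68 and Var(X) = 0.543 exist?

For any Beta, Var(X) < E[X]·(1−E[X]).
Here μ(1−μ) = 0.68×0.32 = 0.2176, and 0.543 ≥ 0.2176.

No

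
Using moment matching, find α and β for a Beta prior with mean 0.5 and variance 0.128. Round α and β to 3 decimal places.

By moment matching, α+β = μ(1−μ)/σ² − 1 = (0.5·0.5)/0.128 − 1 = 1.9531 − 1 = 0.9531.
Since α/(α+β) = μ, α = 0.5·0.9531 = 0.477 and β = 0.5·0.9531 = 0.477.

α = 0.477, β = 0.477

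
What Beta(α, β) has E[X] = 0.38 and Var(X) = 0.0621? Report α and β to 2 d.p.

α = 1.06, β = 1.73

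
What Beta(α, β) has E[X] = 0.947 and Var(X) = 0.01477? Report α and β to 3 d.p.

Write ν = α+β; then α = μν and Var = μ(1−μ)/(ν+1).
ν = μ(1−μ)/Var − 1 = 0.050191/0.01477 − 1 = 2.3982.
α = 0.947·2.3982 = 2.271, β = 0.053·2.3982 = 0.127.

α = 2.271, β = 0.127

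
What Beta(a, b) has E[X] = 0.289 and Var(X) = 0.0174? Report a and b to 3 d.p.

Let s = a+b. The Beta variance is μ(1−μ)/(s+1).
So s+1 = μ(1−μ)/σ² = (0.289×0.711)/0.0174 = 0.205479/0.0174 = 11.8091, giving s = 10.8091.
Then a = μs = 0.289×10.8091 = 3.124 and b = (1−μ)s = 0.711×10.8091 = 7.685.

a = 3.124, b = 7.685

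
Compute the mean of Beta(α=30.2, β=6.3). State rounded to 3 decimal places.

0.827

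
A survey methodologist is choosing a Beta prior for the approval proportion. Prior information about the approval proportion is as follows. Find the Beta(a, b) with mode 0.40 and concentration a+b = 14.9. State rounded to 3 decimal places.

Since the density peak of Beta(a,b) is at (a−1)/(a+b−2),
a = 1 + 0.40(14.9−2) = 6.160 and b = 14.9 − 6.160 = 8.740.

a = 6.160, b = 8.740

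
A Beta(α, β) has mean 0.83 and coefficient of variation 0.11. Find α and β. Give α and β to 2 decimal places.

σ = CV·μ = 0.11×0.83 = 0.09130, so σ² = 0.008336.
s+1 = μ(1−μ)/σ² = 0.1411/0.008336 = 16.9272, so s = α+β = 15.9272.
α = μs = 13.22, β = (1−μ)s = 2.71.

α = 13.22, β = 2.71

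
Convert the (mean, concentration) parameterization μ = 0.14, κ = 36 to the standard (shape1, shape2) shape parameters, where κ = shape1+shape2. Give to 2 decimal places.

Split κ in proportion μ : (1−μ): shape1 = 0.14·36 = 5.04, shape2 = 36 − 5.04 = 30.96.

shape1 = 5.04, shape2 = 30.96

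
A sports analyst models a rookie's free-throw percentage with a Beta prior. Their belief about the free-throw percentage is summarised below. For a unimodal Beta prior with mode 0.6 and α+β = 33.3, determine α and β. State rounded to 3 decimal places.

Since the density peak of Beta(α,β) is at (α−1)/(α+β−2),
α = 1 + 0.6(33.3−2) = 19.780 and β = 33.3 − 19.780 = 13.520.

α = 19.780, β = 13.520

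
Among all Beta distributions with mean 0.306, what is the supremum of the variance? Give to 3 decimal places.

0.212

For fixed mean μ the Beta variance is μ(1−μ)/(α+β+1), increasing as α+β decreases.
Its least upper bound (not attained) is μ(1−μ) = 0.306·0.694 = 0.212.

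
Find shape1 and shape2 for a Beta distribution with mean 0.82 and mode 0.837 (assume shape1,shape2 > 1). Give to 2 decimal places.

shape1 = 32.51, shape2 = 7.14

Let s = shape1+shape2. Mean gives shape1 = μs = 0.82s; mode gives (shape1−1)/(s−2) = 0.837.
Substituting: 0.82s − 1 = 0.837(s−2) = 0.837s − 1.674, so -0.017s = -0.674 and s = 39.6471.
Then shape1 = 0.82×39.6471 = 32.51 and shape2 = s−shape1 = 7.14.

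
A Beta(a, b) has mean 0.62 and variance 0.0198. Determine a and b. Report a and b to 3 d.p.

a = 6.757, b = 4.142

Let s = a+b. The Beta variance is μ(1−μ)/(s+1).
So s+1 = μ(1−μ)/σ² = (0.62×0.38)/0.0198 = 0.2356/0.0198 = 11.8990, giving s = 10.8990.
Then a = μs = 0.62×10.8990 = 6.757 and b = (1−μ)s = 0.38×10.8990 = 4.142.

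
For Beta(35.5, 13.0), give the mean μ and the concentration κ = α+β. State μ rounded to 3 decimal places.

μ = 0.732, κ = 48.5

κ = α+β = 35.5+13.0 = 48.5; μ = α/κ = 35.5/48.5 = 0.732.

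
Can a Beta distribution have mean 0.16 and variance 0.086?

Yes

For any Beta, Var(X) < E[X]·(1−E[X]).
Here μ(1−μ) = 0.16×0.84 = 0.1344, and 0.086 < 0.1344.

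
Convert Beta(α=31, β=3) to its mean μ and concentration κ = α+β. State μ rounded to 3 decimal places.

μ = 0.912, κ = 34

κ = α+β = 31+3 = 34; μ = α/κ = 31/34 = 0.912.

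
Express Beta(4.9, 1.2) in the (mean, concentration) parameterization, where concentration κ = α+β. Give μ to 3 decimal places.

κ = α+β = 4.9+1.2 = 6.1; μ = α/κ = 4.9/6.1 = 0.803.

μ = 0.803, κ = 6.1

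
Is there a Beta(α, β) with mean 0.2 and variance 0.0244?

Yes

For any Beta, Var(X) < E[X]·(1−E[X]).
Here μ(1−μ) = 0.2×0.8 = 0.16, and 0.0244 < 0.16.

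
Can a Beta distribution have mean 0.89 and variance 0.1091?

No

For any Beta, Var(X) < E[X]·(1−E[X]).
Here μ(1−μ) = 0.89×0.11 = 0.0979, and 0.1091 ≥ 0.0979.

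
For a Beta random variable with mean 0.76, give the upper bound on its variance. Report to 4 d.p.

For fixed mean μ the Beta variance is μ(1−μ)/(α+β+1), increasing as α+β decreases.
Its least upper bound (not attained) is μ(1−μ) = 0.76·0.24 = 0.1824.

0.1824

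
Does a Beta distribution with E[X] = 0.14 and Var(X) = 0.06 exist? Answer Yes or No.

Yes

The Beta variance bound is σ² < μ(1−μ).
Here μ(1−μ) = 0.14×0.86 = 0.1204, and 0.06 < 0.1204.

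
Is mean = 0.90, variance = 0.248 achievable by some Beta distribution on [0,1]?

For any Beta, Var(X) < E[X]·(1−E[X]).
Here μ(1−μ) = 0.90×0.10 = 0.0900, and 0.248 ≥ 0.0900.

No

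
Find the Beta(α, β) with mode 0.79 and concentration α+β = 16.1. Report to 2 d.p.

Since the density peak of Beta(α,β) is at (α−1)/(α+β−2),
α = 1 + 0.79(16.1−2) = 12.14 and β = 16.1 − 12.14 = 3.96.

α = 12.14, β = 3.96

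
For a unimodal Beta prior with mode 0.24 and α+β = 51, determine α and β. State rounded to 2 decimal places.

α = 12.76, β = 38.24

Mode = (α−1)/(κ−2) with κ = α+β, so α−1 = 0.24·49 = 11.76.
α = 12.76; β = κ − α = 38.24.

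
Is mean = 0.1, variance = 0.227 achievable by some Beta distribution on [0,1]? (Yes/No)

For any Beta, Var(X) < E[X]·(1−E[X]).
Here μ(1−μ) = 0.1×0.9 = 0.09, and 0.227 ≥ 0.09.

No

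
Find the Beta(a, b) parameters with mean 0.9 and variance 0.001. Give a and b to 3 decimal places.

Write ν = a+b; then a = μν and Var = μ(1−μ)/(ν+1).
ν = μ(1−μ)/Var − 1 = 0.09/0.001 − 1 = 89.0000.
a = 0.9·89.0000 = 80.100, b = 0.1·89.0000 = 8.900.

a = 80.100, b = 8.900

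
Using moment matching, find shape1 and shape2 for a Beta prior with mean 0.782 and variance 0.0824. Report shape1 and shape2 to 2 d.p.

By moment matching, shape1+shape2 = μ(1−μ)/σ² − 1 = (0.782·0.218)/0.0824 − 1 = 2.0689 − 1 = 1.0689.
Since shape1/(shape1+shape2) = μ, shape1 = 0.782·1.0689 = 0.84 and shape2 = 0.218·1.0689 = 0.23.

shape1 = 0.84, shape2 = 0.23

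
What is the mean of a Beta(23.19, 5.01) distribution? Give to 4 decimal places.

0.8223

The Beta mean is α/(α+β) = 23.19/(23.19+5.01) = 0.8223.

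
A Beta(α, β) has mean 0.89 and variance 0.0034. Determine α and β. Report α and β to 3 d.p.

Write ν = α+β; then α = μν and Var = μ(1−μ)/(ν+1).
ν = μ(1−μ)/Var − 1 = 0.0979/0.0034 − 1 = 27.7941.
α = 0.89·27.7941 = 24.737, β = 0.11·27.7941 = 3.057.

α = 24.737, β = 3.057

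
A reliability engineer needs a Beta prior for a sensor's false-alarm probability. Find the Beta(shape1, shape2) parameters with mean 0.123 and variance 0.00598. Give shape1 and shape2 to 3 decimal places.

Write ν = shape1+shape2; then shape1 = μν and Var = μ(1−μ)/(ν+1).
ν = μ(1−μ)/Var − 1 = 0.107871/0.00598 − 1 = 17.0386.
shape1 = 0.123·17.0386 = 2.096, shape2 = 0.877·17.0386 = 14.943.

shape1 = 2.096, shape2 = 14.943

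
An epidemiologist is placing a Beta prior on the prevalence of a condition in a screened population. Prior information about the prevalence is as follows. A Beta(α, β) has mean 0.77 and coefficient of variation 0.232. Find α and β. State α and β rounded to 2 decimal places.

σ = CV·μ = 0.232×0.77 = 0.17864, so σ² = 0.031912.
s+1 = μ(1−μ)/σ² = 0.1771/0.031912 = 5.5496, so s = α+β = 4.5496.
α = μs = 3.50, β = (1−μ)s = 1.05.

α = 3.50, β = 1.05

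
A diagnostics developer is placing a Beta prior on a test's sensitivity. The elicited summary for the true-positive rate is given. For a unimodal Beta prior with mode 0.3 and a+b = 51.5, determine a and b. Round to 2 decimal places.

a = 15.85, b = 35.65

For a,b>1 the mode is (a−1)/(a+b−2), so a = mode·(κ−2)+1 = 0.3×49.5+1 = 15.85.
And b = (1−mode)·(κ−2)+1 = 0.7×49.5+1 = 35.65.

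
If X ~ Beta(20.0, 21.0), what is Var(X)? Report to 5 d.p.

0.00595

μ = 20.0/41.0 = 0.487805; Var = μ(1−μ)/(α+β+1) = 0.2498513/42.0 = 0.00595.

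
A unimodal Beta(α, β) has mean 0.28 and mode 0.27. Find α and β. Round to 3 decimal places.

With s = α+β: μ = α/s and mode = (α−1)/(s−2). Eliminating α = μs,
μs − 1 = m(s−2) ⇒ s(μ−m) = 1−2m ⇒ s = 0.46/0.01 = 46.0000.
So α = μs = 12.880, β = (1−μ)s = 33.120.

α = 12.880, β = 33.120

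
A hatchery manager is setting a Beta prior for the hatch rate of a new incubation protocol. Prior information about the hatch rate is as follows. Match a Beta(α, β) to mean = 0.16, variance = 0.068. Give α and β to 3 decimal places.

Let s = α+β. The Beta variance is μ(1−μ)/(s+1).
So s+1 = μ(1−μ)/σ² = (0.16×0.84)/0.068 = 0.1344/0.068 = 1.9765, giving s = 0.9765.
Then α = μs = 0.16×0.9765 = 0.156 and β = (1−μ)s = 0.84×0.9765 = 0.820.

α = 0.156, β = 0.820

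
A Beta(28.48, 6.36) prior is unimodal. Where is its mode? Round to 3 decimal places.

The density x^(α−1)(1−x)^(β−1) is maximised at (α−1)/(α+β−2) = 27.48/32.84 = 0.837.

0.837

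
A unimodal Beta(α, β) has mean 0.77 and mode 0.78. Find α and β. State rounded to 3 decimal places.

α = 43.120, β = 12.880

With s = α+β: μ = α/s and mode = (α−1)/(s−2). Eliminating α = μs,
μs − 1 = m(s−2) ⇒ s(μ−m) = 1−2m ⇒ s = -0.56/-0.01 = 56.0000.
So α = μs = 43.120, β = (1−μ)s = 12.880.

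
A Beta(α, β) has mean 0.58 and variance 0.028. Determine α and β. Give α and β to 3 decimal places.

α = 4.466, β = 3.234

Write ν = α+β; then α = μν and Var = μ(1−μ)/(ν+1).
ν = μ(1−μ)/Var − 1 = 0.2436/0.028 − 1 = 7.7000.
α = 0.58·7.7000 = 4.466, β = 0.42·7.7000 = 3.234.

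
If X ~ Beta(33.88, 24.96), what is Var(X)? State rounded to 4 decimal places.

μ = 33.88/58.84 = 0.575799; Var = μ(1−μ)/(α+β+1) = 0.2442545/59.84 = 0.0041.

0.0041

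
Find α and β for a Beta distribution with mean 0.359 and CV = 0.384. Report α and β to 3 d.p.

α = 3.988, β = 7.121

Var = (CV·μ)² = (0.384×0.359)² = 0.019004.
α+β = μ(1−μ)/Var − 1 = 0.230119/0.019004 − 1 = 11.1088.
Thus α = 0.359·11.1088 = 3.988 and β = 0.641·11.1088 = 7.121.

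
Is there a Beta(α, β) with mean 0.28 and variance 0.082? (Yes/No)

Yes

A Beta with mean μ has variance μ(1−μ)/(α+β+1) < μ(1−μ).
Here μ(1−μ) = 0.28×0.72 = 0.2016, and 0.082 < 0.2016.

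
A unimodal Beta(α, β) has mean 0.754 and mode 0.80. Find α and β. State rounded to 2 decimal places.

α = 9.83, β = 3.21

Let s = α+β. Mean gives α = μs = 0.754s; mode gives (α−1)/(s−2) = 0.80.
Substituting: 0.754s − 1 = 0.80(s−2) = 0.80s − 1.60, so -0.046s = -0.60 and s = 13.0435.
Then α = 0.754×13.0435 = 9.83 and β = s−α = 3.21.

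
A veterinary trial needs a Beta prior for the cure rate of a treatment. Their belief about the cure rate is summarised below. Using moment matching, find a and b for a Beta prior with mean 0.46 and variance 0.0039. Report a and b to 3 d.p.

a = 28.838, b = 33.854

Write ν = a+b; then a = μν and Var = μ(1−μ)/(ν+1).
ν = μ(1−μ)/Var − 1 = 0.2484/0.0039 − 1 = 62.6923.
a = 0.46·62.6923 = 28.838, b = 0.54·62.6923 = 33.854.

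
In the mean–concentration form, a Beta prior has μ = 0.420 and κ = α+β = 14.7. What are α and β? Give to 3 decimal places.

α = 6.174, β = 8.526

Split κ in proportion μ : (1−μ): α = 0.420·14.7 = 6.174, β = 14.7 − 6.174 = 8.526.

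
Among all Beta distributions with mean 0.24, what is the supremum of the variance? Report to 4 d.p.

0.1824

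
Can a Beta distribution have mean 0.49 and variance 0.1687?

Yes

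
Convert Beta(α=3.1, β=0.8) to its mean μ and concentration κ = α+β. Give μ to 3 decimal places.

μ = 0.795, κ = 3.9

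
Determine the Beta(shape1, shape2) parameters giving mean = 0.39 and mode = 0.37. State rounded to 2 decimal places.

shape1 = 5.07, shape2 = 7.93

With s = shape1+shape2: μ = shape1/s and mode = (shape1−1)/(s−2). Eliminating shape1 = μs,
μs − 1 = m(s−2) ⇒ s(μ−m) = 1−2m ⇒ s = 0.26/0.02 = 13.0000.
So shape1 = μs = 5.07, shape2 = (1−μ)s = 7.93.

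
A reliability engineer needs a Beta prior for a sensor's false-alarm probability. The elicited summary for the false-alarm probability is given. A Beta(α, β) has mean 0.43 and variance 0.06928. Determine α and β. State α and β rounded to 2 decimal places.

By moment matching, α+β = μ(1−μ)/σ² − 1 = (0.43·0.57)/0.06928 − 1 = 3.5378 − 1 = 2.5378.
Since α/(α+β) = μ, α = 0.43·2.5378 = 1.09 and β = 0.57·2.5378 = 1.45.

α = 1.09, β = 1.45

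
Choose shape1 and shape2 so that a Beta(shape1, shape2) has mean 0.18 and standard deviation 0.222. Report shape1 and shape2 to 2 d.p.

shape1 = 0.36, shape2 = 1.64

Variance = 0.222² = 0.049284. The moment-matching identity shape1+shape2 = μ(1−μ)/Var − 1 gives
shape1+shape2 = 0.1476/0.049284 − 1 = 1.9949, so shape1 = μ·1.9949 = 0.36 and shape2 = (1−μ)·1.9949 = 1.64.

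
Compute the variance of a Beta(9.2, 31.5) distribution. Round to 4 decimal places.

α+β = 40.7 and αβ = 289.80, so Var = αβ/[(α+β)²(α+β+1)] = 289.80/69075.633 = 0.0042.

0.0042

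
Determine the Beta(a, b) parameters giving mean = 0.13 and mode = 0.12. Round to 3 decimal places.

Let s = a+b. Mean gives a = μs = 0.13s; mode gives (a−1)/(s−2) = 0.12.
Substituting: 0.13s − 1 = 0.12(s−2) = 0.12s − 0.24, so 0.01s = 0.76 and s = 76.0000.
Then a = 0.13×76.0000 = 9.880 and b = s−a = 66.120.

a = 9.880, b = 66.120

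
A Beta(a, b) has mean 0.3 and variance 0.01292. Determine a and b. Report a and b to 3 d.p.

a = 4.576, b = 10.678

Let s = a+b. The Beta variance is μ(1−μ)/(s+1).
So s+1 = μ(1−μ)/σ² = (0.3×0.7)/0.01292 = 0.21/0.01292 = 16.2539, giving s = 15.2539.
Then a = μs = 0.3×15.2539 = 4.576 and b = (1−μ)s = 0.7×15.2539 = 10.678.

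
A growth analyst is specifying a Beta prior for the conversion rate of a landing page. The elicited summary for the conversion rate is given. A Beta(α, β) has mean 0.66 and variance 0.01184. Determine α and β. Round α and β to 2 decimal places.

α = 11.85, β = 6.10

Write ν = α+β; then α = μν and Var = μ(1−μ)/(ν+1).
ν = μ(1−μ)/Var − 1 = 0.2244/0.01184 − 1 = 17.9527.
α = 0.66·17.9527 = 11.85, β = 0.34·17.9527 = 6.10.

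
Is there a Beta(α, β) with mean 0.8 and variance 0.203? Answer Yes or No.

For any Beta, Var(X) < E[X]·(1−E[X]).
Here μ(1−μ) = 0.8×0.2 = 0.16, and 0.203 ≥ 0.16.

No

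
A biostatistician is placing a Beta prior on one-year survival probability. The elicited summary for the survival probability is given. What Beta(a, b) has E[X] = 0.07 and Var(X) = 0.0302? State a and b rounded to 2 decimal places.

a = 0.08, b = 1.07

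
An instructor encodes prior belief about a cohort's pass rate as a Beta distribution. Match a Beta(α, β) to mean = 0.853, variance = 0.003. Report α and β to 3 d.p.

Let s = α+β. The Beta variance is μ(1−μ)/(s+1).
So s+1 = μ(1−μ)/σ² = (0.853×0.147)/0.003 = 0.125391/0.003 = 41.7970, giving s = 40.7970.
Then α = μs = 0.853×40.7970 = 34.800 and β = (1−μ)s = 0.147×40.7970 = 5.997.

α = 34.800, β = 5.997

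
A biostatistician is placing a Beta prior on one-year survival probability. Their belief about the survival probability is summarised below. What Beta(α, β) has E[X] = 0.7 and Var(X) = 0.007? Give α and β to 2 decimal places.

Let s = α+β. The Beta variance is μ(1−μ)/(s+1).
So s+1 = μ(1−μ)/σ² = (0.7×0.3)/0.007 = 0.21/0.007 = 30.0000, giving s = 29.0000.
Then α = μs = 0.7×29.0000 = 20.30 and β = (1−μ)s = 0.3×29.0000 = 8.70.

α = 20.30, β = 8.70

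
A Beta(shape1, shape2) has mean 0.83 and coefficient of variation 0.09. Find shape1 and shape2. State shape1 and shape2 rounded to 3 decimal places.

shape1 = 20.158, shape2 = 4.129

σ = CV·μ = 0.09×0.83 = 0.07470, so σ² = 0.005580.
s+1 = μ(1−μ)/σ² = 0.1411/0.005580 = 25.2863, so s = shape1+shape2 = 24.2863.
shape1 = μs = 20.158, shape2 = (1−μ)s = 4.129.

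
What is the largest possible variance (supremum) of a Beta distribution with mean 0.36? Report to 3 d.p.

Var = μ(1−μ)/(α+β+1), which approaches μ(1−μ) as α+β → 0.
So the supremum is μ(1−μ) = 0.36×0.64 = 0.230.

0.230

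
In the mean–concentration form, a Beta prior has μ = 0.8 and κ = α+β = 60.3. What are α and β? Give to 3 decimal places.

α = 48.240, β = 12.060

Split κ in proportion μ : (1−μ): α = 0.8·60.3 = 48.240, β = 60.3 − 48.240 = 12.060.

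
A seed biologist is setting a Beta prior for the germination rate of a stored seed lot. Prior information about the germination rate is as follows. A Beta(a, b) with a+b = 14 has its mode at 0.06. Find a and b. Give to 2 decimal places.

For a,b>1 the mode is (a−1)/(a+b−2), so a = mode·(κ−2)+1 = 0.06×12+1 = 1.72.
And b = (1−mode)·(κ−2)+1 = 0.94×12+1 = 12.28.

a = 1.72, b = 12.28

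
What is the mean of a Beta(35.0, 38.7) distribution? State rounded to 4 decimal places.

0.4749

E[X] = α/(α+β) = 35.0/73.7 = 0.4749.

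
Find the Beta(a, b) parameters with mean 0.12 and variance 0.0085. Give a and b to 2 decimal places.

a = 1.37, b = 10.05

By moment matching, a+b = μ(1−μ)/σ² − 1 = (0.12·0.88)/0.0085 − 1 = 12.4235 − 1 = 11.4235.
Since a/(a+b) = μ, a = 0.12·11.4235 = 1.37 and b = 0.88·11.4235 = 10.05.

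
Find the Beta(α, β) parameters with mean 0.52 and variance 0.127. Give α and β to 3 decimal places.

α = 0.502, β = 0.463

Write ν = α+β; then α = μν and Var = μ(1−μ)/(ν+1).
ν = μ(1−μ)/Var − 1 = 0.2496/0.127 − 1 = 0.9654.
α = 0.52·0.9654 = 0.502, β = 0.48·0.9654 = 0.463.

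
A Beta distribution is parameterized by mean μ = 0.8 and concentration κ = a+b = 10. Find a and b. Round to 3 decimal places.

Split κ in proportion μ : (1−μ): a = 0.8·10 = 8.000, b = 10 − 8.000 = 2.000.

a = 8.000, b = 2.000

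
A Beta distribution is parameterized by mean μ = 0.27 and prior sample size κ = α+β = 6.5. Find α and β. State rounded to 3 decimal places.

α = 1.755, β = 4.745

α = μκ = 0.27×6.5 = 1.755 and β = (1−μ)κ = 0.73×6.5 = 4.745.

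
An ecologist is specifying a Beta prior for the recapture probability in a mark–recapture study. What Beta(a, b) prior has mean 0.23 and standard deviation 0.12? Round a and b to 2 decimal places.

a = 2.60, b = 8.70

First σ² = 0.0144. Setting a = μn, b = (1−μ)n with n = a+b,
μ(1−μ)/(n+1) = 0.0144 ⇒ n+1 = 0.1771/0.0144 = 12.2986 ⇒ n = 11.2986.
Hence a = 0.23×11.2986 = 2.60, b = 0.77×11.2986 = 8.70.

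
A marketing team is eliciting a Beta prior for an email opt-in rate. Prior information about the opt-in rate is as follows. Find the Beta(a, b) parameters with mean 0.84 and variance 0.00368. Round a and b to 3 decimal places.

a = 29.838, b = 5.683

Let s = a+b. The Beta variance is μ(1−μ)/(s+1).
So s+1 = μ(1−μ)/σ² = (0.84×0.16)/0.00368 = 0.1344/0.00368 = 36.5217, giving s = 35.5217.
Then a = μs = 0.84×35.5217 = 29.838 and b = (1−μ)s = 0.16×35.5217 = 5.683.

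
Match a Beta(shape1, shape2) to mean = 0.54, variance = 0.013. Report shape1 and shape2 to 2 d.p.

shape1 = 9.78, shape2 = 8.33

Let s = shape1+shape2. The Beta variance is μ(1−μ)/(s+1).
So s+1 = μ(1−μ)/σ² = (0.54×0.46)/0.013 = 0.2484/0.013 = 19.1077, giving s = 18.1077.
Then shape1 = μs = 0.54×18.1077 = 9.78 and shape2 = (1−μ)s = 0.46×18.1077 = 8.33.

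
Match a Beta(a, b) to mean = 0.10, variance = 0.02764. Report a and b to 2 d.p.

a = 0.23, b = 2.03

Let s = a+b. The Beta variance is μ(1−μ)/(s+1).
So s+1 = μ(1−μ)/σ² = (0.10×0.90)/0.02764 = 0.0900/0.02764 = 3.2562, giving s = 2.2562.
Then a = μs = 0.10×2.2562 = 0.23 and b = (1−μ)s = 0.90×2.2562 = 2.03.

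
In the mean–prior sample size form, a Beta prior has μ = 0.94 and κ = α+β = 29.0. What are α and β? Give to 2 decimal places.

α = 27.26, β = 1.74

α = μκ = 0.94×29.0 = 27.26 and β = (1−μ)κ = 0.06×29.0 = 1.74.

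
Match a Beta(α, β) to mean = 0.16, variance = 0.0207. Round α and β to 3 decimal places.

α = 0.879, β = 4.614

By moment matching, α+β = μ(1−μ)/σ² − 1 = (0.16·0.84)/0.0207 − 1 = 6.4928 − 1 = 5.4928.
Since α/(α+β) = μ, α = 0.16·5.4928 = 0.879 and β = 0.84·5.4928 = 4.614.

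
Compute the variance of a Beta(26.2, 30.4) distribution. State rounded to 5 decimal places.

α+β = 56.6 and αβ = 796.48, so Var = αβ/[(α+β)²(α+β+1)] = 796.48/184525.056 = 0.00432.

0.00432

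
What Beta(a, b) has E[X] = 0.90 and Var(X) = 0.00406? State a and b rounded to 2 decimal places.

Write ν = a+b; then a = μν and Var = μ(1−μ)/(ν+1).
ν = μ(1−μ)/Var − 1 = 0.0900/0.00406 − 1 = 21.1675.
a = 0.90·21.1675 = 19.05, b = 0.10·21.1675 = 2.12.

a = 19.05, b = 2.12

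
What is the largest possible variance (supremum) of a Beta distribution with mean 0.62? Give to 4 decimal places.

0.2356

For fixed mean μ the Beta variance is μ(1−μ)/(α+β+1), increasing as α+β decreases.
Its least upper bound (not attained) is μ(1−μ) = 0.62·0.38 = 0.2356.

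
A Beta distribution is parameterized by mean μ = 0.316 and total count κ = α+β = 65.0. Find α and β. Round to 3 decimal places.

Split κ in proportion μ : (1−μ): α = 0.316·65.0 = 20.540, β = 65.0 − 20.540 = 44.460.

α = 20.540, β = 44.460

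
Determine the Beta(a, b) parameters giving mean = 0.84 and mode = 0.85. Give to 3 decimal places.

Let s = a+b. Mean gives a = μs = 0.84s; mode gives (a−1)/(s−2) = 0.85.
Substituting: 0.84s − 1 = 0.85(s−2) = 0.85s − 1.70, so -0.01s = -0.70 and s = 70.0000.
Then a = 0.84×70.0000 = 58.800 and b = s−a = 11.200.

a = 58.800, b = 11.200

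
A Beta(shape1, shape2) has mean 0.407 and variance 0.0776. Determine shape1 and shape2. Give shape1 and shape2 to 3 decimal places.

shape1 = 0.859, shape2 = 1.251

Write ν = shape1+shape2; then shape1 = μν and Var = μ(1−μ)/(ν+1).
ν = μ(1−μ)/Var − 1 = 0.241351/0.0776 − 1 = 2.1102.
shape1 = 0.407·2.1102 = 0.859, shape2 = 0.593·2.1102 = 1.251.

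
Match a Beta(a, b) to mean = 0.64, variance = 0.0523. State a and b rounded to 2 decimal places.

a = 2.18, b = 1.23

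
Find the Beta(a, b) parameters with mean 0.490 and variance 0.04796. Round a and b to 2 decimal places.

a = 2.06, b = 2.15

By moment matching, a+b = μ(1−μ)/σ² − 1 = (0.490·0.510)/0.04796 − 1 = 5.2106 − 1 = 4.2106.
Since a/(a+b) = μ, a = 0.490·4.2106 = 2.06 and b = 0.510·4.2106 = 2.15.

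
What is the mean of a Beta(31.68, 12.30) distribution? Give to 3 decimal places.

0.720

The Beta mean is α/(α+β) = 31.68/(31.68+12.30) = 0.720.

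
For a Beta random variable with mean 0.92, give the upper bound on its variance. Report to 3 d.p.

0.074

Var = μ(1−μ)/(α+β+1), which approaches μ(1−μ) as α+β → 0.
So the supremum is μ(1−μ) = 0.92×0.08 = 0.074.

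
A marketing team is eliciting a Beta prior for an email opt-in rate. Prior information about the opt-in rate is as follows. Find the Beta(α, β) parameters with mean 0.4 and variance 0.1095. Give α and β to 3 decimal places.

α = 0.477, β = 0.715

Let s = α+β. The Beta variance is μ(1−μ)/(s+1).
So s+1 = μ(1−μ)/σ² = (0.4×0.6)/0.1095 = 0.24/0.1095 = 2.1918, giving s = 1.1918.
Then α = μs = 0.4×1.1918 = 0.477 and β = (1−μ)s = 0.6×1.1918 = 0.715.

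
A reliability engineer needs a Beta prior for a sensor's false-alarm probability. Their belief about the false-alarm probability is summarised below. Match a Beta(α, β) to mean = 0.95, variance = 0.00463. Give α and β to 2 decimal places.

α = 8.80, β = 0.46

By moment matching, α+β = μ(1−μ)/σ² − 1 = (0.95·0.05)/0.00463 − 1 = 10.2592 − 1 = 9.2592.
Since α/(α+β) = μ, α = 0.95·9.2592 = 8.80 and β = 0.05·9.2592 = 0.46.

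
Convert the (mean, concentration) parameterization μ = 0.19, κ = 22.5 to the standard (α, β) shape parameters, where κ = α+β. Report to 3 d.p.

Split κ in proportion μ : (1−μ): α = 0.19·22.5 = 4.275, β = 22.5 − 4.275 = 18.225.

α = 4.275, β = 18.225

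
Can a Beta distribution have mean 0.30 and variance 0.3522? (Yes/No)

No

The Beta variance bound is σ² < μ(1−μ).
Here μ(1−μ) = 0.30×0.70 = 0.2100, and 0.3522 ≥ 0.2100.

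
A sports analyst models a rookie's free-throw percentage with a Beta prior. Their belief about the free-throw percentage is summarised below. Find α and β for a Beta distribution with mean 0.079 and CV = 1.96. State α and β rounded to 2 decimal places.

α = 0.16, β = 1.87

σ = CV·μ = 1.96×0.079 = 0.15484, so σ² = 0.023975.
s+1 = μ(1−μ)/σ² = 0.072759/0.023975 = 3.0347, so s = α+β = 2.0347.
α = μs = 0.16, β = (1−μ)s = 1.87.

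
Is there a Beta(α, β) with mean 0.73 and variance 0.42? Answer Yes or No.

No

A Beta with mean μ has variance μ(1−μ)/(α+β+1) < μ(1−μ).
Here μ(1−μ) = 0.73×0.27 = 0.1971, and 0.42 ≥ 0.1971.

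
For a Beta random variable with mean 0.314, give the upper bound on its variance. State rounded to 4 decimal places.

Var = μ(1−μ)/(α+β+1), which approaches μ(1−μ) as α+β → 0.
So the supremum is μ(1−μ) = 0.314×0.686 = 0.2154.

0.2154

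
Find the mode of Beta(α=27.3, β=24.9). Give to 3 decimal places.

With α,β > 1, mode = (α−1)/(α+β−2) = 26.3/50.2 = 0.524.

0.524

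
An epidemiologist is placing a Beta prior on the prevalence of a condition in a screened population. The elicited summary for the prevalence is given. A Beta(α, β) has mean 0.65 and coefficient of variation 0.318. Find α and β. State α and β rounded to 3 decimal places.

σ = CV·μ = 0.318×0.65 = 0.20670, so σ² = 0.042725.
s+1 = μ(1−μ)/σ² = 0.2275/0.042725 = 5.3248, so s = α+β = 4.3248.
α = μs = 2.811, β = (1−μ)s = 1.514.

α = 2.811, β = 1.514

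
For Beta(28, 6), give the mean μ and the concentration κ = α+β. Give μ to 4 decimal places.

μ = 0.8235, κ = 34

κ = α+β = 28+6 = 34; μ = α/κ = 28/34 = 0.8235.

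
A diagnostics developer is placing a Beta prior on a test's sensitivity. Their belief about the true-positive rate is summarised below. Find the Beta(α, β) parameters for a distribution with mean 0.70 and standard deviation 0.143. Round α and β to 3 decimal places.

First σ² = 0.020449. Setting α = μn, β = (1−μ)n with n = α+β,
μ(1−μ)/(n+1) = 0.020449 ⇒ n+1 = 0.2100/0.020449 = 10.2695 ⇒ n = 9.2695.
Hence α = 0.70×9.2695 = 6.489, β = 0.30×9.2695 = 2.781.

α = 6.489, β = 2.781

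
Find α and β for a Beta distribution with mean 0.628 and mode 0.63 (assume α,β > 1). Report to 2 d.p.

α = 81.64, β = 48.36

Let s = α+β. Mean gives α = μs = 0.628s; mode gives (α−1)/(s−2) = 0.63.
Substituting: 0.628s − 1 = 0.63(s−2) = 0.63s − 1.26, so -0.002s = -0.26 and s = 130.0000.
Then α = 0.628×130.0000 = 81.64 and β = s−α = 48.36.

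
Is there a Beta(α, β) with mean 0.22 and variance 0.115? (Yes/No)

A Beta with mean μ has variance μ(1−μ)/(α+β+1) < μ(1−μ).
Here μ(1−μ) = 0.22×0.78 = 0.1716, and 0.115 < 0.1716.

Yes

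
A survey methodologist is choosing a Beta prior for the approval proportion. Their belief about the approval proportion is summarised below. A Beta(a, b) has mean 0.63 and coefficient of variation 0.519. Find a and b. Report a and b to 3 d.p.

Var = (CV·μ)² = (0.519×0.63)² = 0.106909.
a+b = μ(1−μ)/Var − 1 = 0.2331/0.106909 − 1 = 1.1804.
Thus a = 0.63·1.1804 = 0.744 and b = 0.37·1.1804 = 0.437.

a = 0.744, b = 0.437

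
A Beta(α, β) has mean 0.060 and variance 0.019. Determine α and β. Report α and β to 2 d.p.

Let s = α+β. The Beta variance is μ(1−μ)/(s+1).
So s+1 = μ(1−μ)/σ² = (0.060×0.940)/0.019 = 0.056400/0.019 = 2.9684, giving s = 1.9684.
Then α = μs = 0.060×1.9684 = 0.12 and β = (1−μ)s = 0.940×1.9684 = 1.85.

α = 0.12, β = 1.85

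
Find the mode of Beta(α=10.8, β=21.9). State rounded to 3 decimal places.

The density x^(α−1)(1−x)^(β−1) is maximised at (α−1)/(α+β−2) = 9.8/30.7 = 0.319.

0.319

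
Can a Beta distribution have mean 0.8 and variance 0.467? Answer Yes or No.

A Beta with mean μ has variance μ(1−μ)/(α+β+1) < μ(1−μ).
Here μ(1−μ) = 0.8×0.2 = 0.16, and 0.467 ≥ 0.16.

No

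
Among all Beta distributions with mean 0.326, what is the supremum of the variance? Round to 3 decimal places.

0.220

Var = μ(1−μ)/(α+β+1), which approaches μ(1−μ) as α+β → 0.
So the supremum is μ(1−μ) = 0.326×0.674 = 0.220.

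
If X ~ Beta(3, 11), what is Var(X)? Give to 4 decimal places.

0.0112

α+β = 14 and αβ = 33, so Var = αβ/[(α+β)²(α+β+1)] = 33/2940 = 0.0112.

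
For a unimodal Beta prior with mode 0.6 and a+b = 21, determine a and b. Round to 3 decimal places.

a = 12.400, b = 8.600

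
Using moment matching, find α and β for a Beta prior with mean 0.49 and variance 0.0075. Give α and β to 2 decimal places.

Write ν = α+β; then α = μν and Var = μ(1−μ)/(ν+1).
ν = μ(1−μ)/Var − 1 = 0.2499/0.0075 − 1 = 32.3200.
α = 0.49·32.3200 = 15.84, β = 0.51·32.3200 = 16.48.

α = 15.84, β = 16.48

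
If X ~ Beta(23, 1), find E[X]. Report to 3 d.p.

0.958

E[X] = α/(α+β) = 23/24 = 0.958.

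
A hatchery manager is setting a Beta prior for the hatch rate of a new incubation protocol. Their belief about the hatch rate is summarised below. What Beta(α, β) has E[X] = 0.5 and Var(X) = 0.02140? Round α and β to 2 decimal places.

By moment matching, α+β = μ(1−μ)/σ² − 1 = (0.5·0.5)/0.02140 − 1 = 11.6822 − 1 = 10.6822.
Since α/(α+β) = μ, α = 0.5·10.6822 = 5.34 and β = 0.5·10.6822 = 5.34.

α = 5.34, β = 5.34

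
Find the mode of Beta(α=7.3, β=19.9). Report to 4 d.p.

The density x^(α−1)(1−x)^(β−1) is maximised at (α−1)/(α+β−2) = 6.3/25.2 = 0.2500.

0.2500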